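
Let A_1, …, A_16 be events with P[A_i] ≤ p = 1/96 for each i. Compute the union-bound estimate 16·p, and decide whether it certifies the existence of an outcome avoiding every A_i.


Union bound: P[∪_{i=1}^{16} A_i] ≤ Σ_i P[A_i] ≤ 16·p = 16·(1/96) = 1/6.
Numerically: 1/6 ≈ 0.1667.
Is 1/6 < 1? YES.
Since P[∪ A_i] ≤ 1/6 < 1, the complement has P[∩ A_i^c] ≥ 1 − 1/6 = 5/6 > 0, so some outcome avoids every A_i.

16·p = 1/6 ≈ 0.1667; existence CERTIFIED by the union bound.


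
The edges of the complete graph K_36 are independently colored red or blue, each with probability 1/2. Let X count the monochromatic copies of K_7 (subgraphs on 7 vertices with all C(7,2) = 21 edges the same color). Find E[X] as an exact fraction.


Let X = Σ_S X_S over the C(36, 7) = 8347680 subsets S of size 7, where X_S = 1 if the K_7 on S is monochromatic.
For a fixed S, the K_7 on S has C(7, 2) = 21 edges. P[all 21 edges red] = (1/2)^21, and likewise for blue, so P[monochromatic] = 2·(1/2)^21 = 2^{1 − 21} = 1/1048576.
By linearity: E[X] = C(36, 7) · 2^{1 − 21} = 8347680 · 1/1048576 = 260865/32768.
Numerically: E[X] ≈ 7.96097.

E[X] = C(36,7)·2^(1−C(7,2)) = 260865/32768 ≈ 7.96097.


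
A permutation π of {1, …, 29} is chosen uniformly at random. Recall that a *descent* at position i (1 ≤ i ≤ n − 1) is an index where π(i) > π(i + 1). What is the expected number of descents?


Write X = Σ X_I over i = 1, …, 28, with X_I the indicator of one descent.
There are 28 indicators.
For each fixed i, the pair (π(i), π(i+1)) is a uniformly random ordered pair of distinct values from {1, …, 29}; by symmetry P[π(i) > π(i+1)] = 1/2.
By linearity: E[X] = 28 · (1/2) = (29 − 1) · (1/2) = 14 ≈ 14.000.

E[X] = 14 = 14.000.


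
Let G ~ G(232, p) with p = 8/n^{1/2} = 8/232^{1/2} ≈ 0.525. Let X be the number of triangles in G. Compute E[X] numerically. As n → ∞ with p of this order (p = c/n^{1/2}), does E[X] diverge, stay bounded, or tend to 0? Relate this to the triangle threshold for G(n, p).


Number of potential triangles: C(232, 3) = 2054360.
Each occurs with probability p³ ≈ (0.525)³ ≈ 1.44890e-01.
By linearity: E[X] = C(232, 3)·p³ ≈ 2054360 · 1.44890e-01 ≈ 297655.927.
Since α = 1/2 < 1, p = c/n^{1/2} ≫ 1/n is above the triangle threshold p ~ 1/n. Asymptotically E[X] ~ (c³/6)·n^{3(1−α)} = (8³/6)·n^{1.5} → ∞; triangles are abundant w.h.p.

E[X] ≈ 297655.927; in regime p = Θ(1/n^{1/2}) E[X] diverges (above the triangle threshold p ~ 1/n).


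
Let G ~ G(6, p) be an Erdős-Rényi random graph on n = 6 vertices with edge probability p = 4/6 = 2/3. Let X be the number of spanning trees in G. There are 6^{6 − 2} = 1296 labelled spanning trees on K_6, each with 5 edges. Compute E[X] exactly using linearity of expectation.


K_6 has 6^{6 − 2} = 1296 labelled spanning trees.
For each such spanning tree H, let X_H = 1 if all 5 edges of H are present in G. Then P[X_H = 1] = p^{5} = (2/3)^{5} = 32/243.
Summing the indicators: E[X] = Σ_H E[X_H] = 1296 · p^{5} = 1296 · 32/243 = 512/3.
Numerically: E[X] ≈ 170.667.

E[X] = 1296 · (2/3)^{5} = 512/3 ≈ 170.667.


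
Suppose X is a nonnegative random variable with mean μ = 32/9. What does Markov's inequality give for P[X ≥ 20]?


μ = E[X] = 32/9, a = 20.
Markov: P[X ≥ 20] ≤ μ/a = (32/9)/20 = 8/45.
Numerically: ≈ 0.178.
(Since a = 20 > μ = 3.556, the bound 8/45 is < 1 and informative.)

P[X ≥ 20] ≤ 8/45 ≈ 0.178.


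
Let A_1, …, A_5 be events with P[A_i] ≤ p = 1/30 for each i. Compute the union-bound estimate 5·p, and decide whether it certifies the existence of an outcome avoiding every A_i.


Union bound: P[∪_{i=1}^{5} A_i] ≤ Σ_i P[A_i] ≤ 5·p = 5·(1/30) = 1/6.
Numerically: 1/6 ≈ 0.167.
Is 1/6 < 1? YES.
Since P[∪ A_i] ≤ 1/6 < 1, the complement has P[∩ A_i^c] ≥ 1 − 1/6 = 5/6 > 0, so some outcome avoids every A_i.

5·p = 1/6 ≈ 0.167; existence CERTIFIED by the union bound.


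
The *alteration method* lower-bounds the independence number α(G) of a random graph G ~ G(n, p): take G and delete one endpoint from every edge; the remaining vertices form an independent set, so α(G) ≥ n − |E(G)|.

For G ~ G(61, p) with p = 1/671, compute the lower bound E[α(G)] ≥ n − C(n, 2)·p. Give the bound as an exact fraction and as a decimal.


E[|E(G)|] = C(61, 2)·p = 1830 · (1/671) = 30/11.
E[α(G)] ≥ n − E[|E(G)|] = 61 − 30/11 = 641/11.
Numerically: ≈ 58.272727.
(This is only a lower bound; the true E[α(G)] may be larger.)

E[α(G)] ≥ 641/11 ≈ 58.272727.


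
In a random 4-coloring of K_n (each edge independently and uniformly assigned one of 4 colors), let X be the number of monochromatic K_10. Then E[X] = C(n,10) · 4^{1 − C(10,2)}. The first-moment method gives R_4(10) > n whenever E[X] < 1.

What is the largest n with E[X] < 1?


We need C(n, 10) · 4^{1 − 45} < 1, i.e. C(n, 10) < 4^{45 − 1} = 309485009821345068724781056.
Check values of n near the boundary:
  n = 2018: C(2018, 10) = 301820606687612220663963508; 301820606687612220663963508 < 309485009821345068724781056? YES
  n = 2019: C(2019, 10) = 303322949179835278009229628; 303322949179835278009229628 < 309485009821345068724781056? YES
  n = 2020: C(2020, 10) = 304832018578739931133653656; 304832018578739931133653656 < 309485009821345068724781056? YES
  n = 2021: C(2021, 10) = 306347841644770462864800616; 306347841644770462864800616 < 309485009821345068724781056? YES
  n = 2022: C(2022, 10) = 307870445231474093395937796; 307870445231474093395937796 < 309485009821345068724781056? YES
  n = 2023: C(2023, 10) = 309399856285778485315440716; 309399856285778485315440716 < 309485009821345068724781056? YES
  n = 2024: C(2024, 10) = 310936101848269937576192656; 310936101848269937576192656 < 309485009821345068724781056? NO
The largest n with C(n, 10) < 309485009821345068724781056 is n = 2023 (where E[X] = 77349964071444621328860179/77371252455336267181195264 ≈ 0.99972). Hence R_4(10) > 2023, i.e. R_4(10) ≥ 2024.

Largest n = 2023; hence R_4(10) > 2023.


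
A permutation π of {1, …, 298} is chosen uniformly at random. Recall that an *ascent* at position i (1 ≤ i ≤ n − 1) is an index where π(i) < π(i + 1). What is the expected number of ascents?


Write X = Σ X_I over i = 1, …, 297, with X_I the indicator of one ascent.
There are 297 indicators.
For each fixed i, the pair (π(i), π(i+1)) is a uniformly random ordered pair of distinct values from {1, …, 298}; by symmetry P[π(i) < π(i+1)] = 1/2.
By linearity: E[X] = 297 · (1/2) = (298 − 1) · (1/2) = 297/2 ≈ 148.500.

E[X] = 297/2 = 148.500.


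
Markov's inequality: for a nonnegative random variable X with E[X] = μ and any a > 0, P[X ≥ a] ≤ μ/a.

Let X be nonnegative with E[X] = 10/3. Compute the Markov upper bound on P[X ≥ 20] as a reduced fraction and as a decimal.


μ = E[X] = 10/3, a = 20.
Markov: P[X ≥ 20] ≤ μ/a = (10/3)/20 = 1/6.
Numerically: ≈ 0.1667.
(Since a = 20 > μ = 3.3333, the bound 1/6 is < 1 and informative.)

P[X ≥ 20] ≤ 1/6 ≈ 0.1667.


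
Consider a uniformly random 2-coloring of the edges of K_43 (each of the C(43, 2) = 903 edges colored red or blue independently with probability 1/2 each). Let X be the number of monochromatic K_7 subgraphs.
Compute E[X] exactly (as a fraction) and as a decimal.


Let X = Σ_S X_S over the C(43, 7) = 32224114 subsets S of size 7, where X_S = 1 if the K_7 on S is monochromatic.
For a fixed S, the K_7 on S has C(7, 2) = 21 edges. P[all 21 edges red] = (1/2)^21, and likewise for blue, so P[monochromatic] = 2·(1/2)^21 = 2^{1 − 21} = 1/1048576.
Summing: E[X] = C(43, 7) · 2^{1 − 21} = 32224114 · 1/1048576 = 16112057/524288.
Numerically: E[X] ≈ 30.731310.

E[X] = C(43,7)·2^(1−C(7,2)) = 16112057/524288 ≈ 30.731310.


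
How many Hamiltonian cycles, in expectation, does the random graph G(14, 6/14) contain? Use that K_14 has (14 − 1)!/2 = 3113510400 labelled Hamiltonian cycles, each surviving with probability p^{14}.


K_14 has (14 − 1)!/2 = 3113510400 labelled Hamiltonian cycles.
For each such Hamiltonian cycle H, let X_H = 1 if all 14 edges of H are present in G. Then P[X_H = 1] = p^{14} = (3/7)^{14} = 4782969/678223072849.
By linearity of expectation: E[X] = Σ_H E[X_H] = 3113510400 · p^{14} = 3113510400 · 4782969/678223072849 = 2127403389196800/96889010407.
Numerically: E[X] ≈ 2.2e+04.

E[X] = 3113510400 · (3/7)^{14} = 2127403389196800/96889010407 ≈ 2.2e+04.


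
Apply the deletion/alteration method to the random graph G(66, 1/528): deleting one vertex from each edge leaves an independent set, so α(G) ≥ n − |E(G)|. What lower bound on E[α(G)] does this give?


E[|E(G)|] = C(66, 2)·p = 2145 · (1/528) = 65/16.
E[α(G)] ≥ n − E[|E(G)|] = 66 − 65/16 = 991/16.
Numerically: ≈ 61.9375.
(This is only a lower bound; the true E[α(G)] may be larger.)

E[α(G)] ≥ 991/16 ≈ 61.9375.


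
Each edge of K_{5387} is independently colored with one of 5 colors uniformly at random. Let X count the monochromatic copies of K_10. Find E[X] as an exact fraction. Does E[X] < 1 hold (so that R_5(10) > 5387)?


E[X] = C(5387, 10) · 5^{1 − 45} = 5624406917627224603154306376491 · 5^{−44} = 5624406917627224603154306376491/5684341886080801486968994140625.
As a reduced fraction: E[X] = 5624406917627224603154306376491/5684341886080801486968994140625 ≈ 0.98946.
Is E[X] < 1? YES.
Since E[X] < 1, there exists a 5-coloring of K_{5387} with no monochromatic K_10; hence R_5(10) > 5387.

E[X] = 5624406917627224603154306376491/5684341886080801486968994140625 ≈ 0.98946; E[X] < 1, so R_5(10) > 5387.


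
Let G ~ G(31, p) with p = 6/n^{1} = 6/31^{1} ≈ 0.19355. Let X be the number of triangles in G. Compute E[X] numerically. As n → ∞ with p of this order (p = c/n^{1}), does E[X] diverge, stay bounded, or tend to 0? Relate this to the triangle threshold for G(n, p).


Number of potential triangles: C(31, 3) = 4495.
Each occurs with probability p³ ≈ (0.19355)³ ≈ 7.2505119e-03.
By linearity: E[X] = C(31, 3)·p³ ≈ 4495 · 7.2505119e-03 ≈ 32.59105.
Here α = 1, so p = 6/n is exactly at the triangle threshold p ~ 1/n. Asymptotically E[X] → c³/6 = 6³/6 = 36 ≈ 36.00000, a bounded constant. In this regime the triangle count is asymptotically Poisson(c³/6).

E[X] ≈ 32.59105; in regime p = Θ(1/n^{1}) E[X] stays bounded (at the triangle threshold p ~ 1/n).


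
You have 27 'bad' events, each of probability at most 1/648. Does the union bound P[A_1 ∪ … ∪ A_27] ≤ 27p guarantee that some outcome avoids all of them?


Union bound: P[∪_{i=1}^{27} A_i] ≤ Σ_i P[A_i] ≤ 27·p = 27·(1/648) = 1/24.
Numerically: 1/24 ≈ 0.041667.
Is 1/24 < 1? YES.
Since P[∪ A_i] ≤ 1/24 < 1, the complement has P[∩ A_i^c] ≥ 1 − 1/24 = 23/24 > 0, so some outcome avoids every A_i.

27·p = 1/24 ≈ 0.041667; existence CERTIFIED by the union bound.


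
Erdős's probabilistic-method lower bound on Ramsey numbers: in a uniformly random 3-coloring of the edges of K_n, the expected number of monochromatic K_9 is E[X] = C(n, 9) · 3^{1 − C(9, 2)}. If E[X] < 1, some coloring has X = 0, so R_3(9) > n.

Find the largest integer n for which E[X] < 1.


We need C(n, 9) · 3^{1 − 36} < 1, i.e. C(n, 9) < 3^{36 − 1} = 50031545098999707.
Check values of n near the boundary:
  n = 299: C(299, 9) = 46610674441390059; 46610674441390059 < 50031545098999707? YES
  n = 300: C(300, 9) = 48052241692154700; 48052241692154700 < 50031545098999707? YES
  n = 301: C(301, 9) = 49533303936090975; 49533303936090975 < 50031545098999707? YES
  n = 302: C(302, 9) = 51054804739588650; 51054804739588650 < 50031545098999707? NO
  n = 303: C(303, 9) = 52617706925494425; 52617706925494425 < 50031545098999707? NO
The largest n with C(n, 9) < 50031545098999707 is n = 301 (where E[X] = 16511101312030325/16677181699666569 ≈ 0.990). Hence R_3(9) > 301, i.e. R_3(9) ≥ 302.

Largest n = 301; hence R_3(9) > 301.


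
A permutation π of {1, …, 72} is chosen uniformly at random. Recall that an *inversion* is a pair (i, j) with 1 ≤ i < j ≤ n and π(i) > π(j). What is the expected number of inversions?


Write X = Σ X_I over the C(72, 2) = 2556 pairs i < j, with X_I the indicator of one inversion.
There are 2556 indicators.
For each fixed pair i < j, the values π(i) and π(j) are two distinct elements of {1, …, 72} in uniformly random order; by symmetry P[π(i) > π(j)] = 1/2.
By linearity: E[X] = 2556 · (1/2) = C(72, 2) · (1/2) = 2556/2 = 1278 ≈ 1278.000.

E[X] = 1278 = 1278.000.


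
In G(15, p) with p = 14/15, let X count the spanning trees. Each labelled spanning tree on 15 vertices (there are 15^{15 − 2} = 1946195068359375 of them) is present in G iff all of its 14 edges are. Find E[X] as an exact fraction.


K_15 has 15^{15 − 2} = 1946195068359375 labelled spanning trees.
For each such spanning tree H, let X_H = 1 if all 14 edges of H are present in G. Then P[X_H = 1] = p^{14} = (14/15)^{14} = 11112006825558016/29192926025390625.
By linearity of expectation: E[X] = Σ_H E[X_H] = 1946195068359375 · p^{14} = 1946195068359375 · 11112006825558016/29192926025390625 = 11112006825558016/15.
Numerically: E[X] ≈ 7.408e+14.

E[X] = 1946195068359375 · (14/15)^{14} = 11112006825558016/15 ≈ 7.408e+14.


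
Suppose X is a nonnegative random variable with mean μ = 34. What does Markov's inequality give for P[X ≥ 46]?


μ = E[X] = 34, a = 46.
Markov: P[X ≥ 46] ≤ μ/a = (34)/46 = 17/23.
Numerically: ≈ 0.7391.
(Since a = 46 > μ = 34.0000, the bound 17/23 is < 1 and informative.)

P[X ≥ 46] ≤ 17/23 ≈ 0.7391.


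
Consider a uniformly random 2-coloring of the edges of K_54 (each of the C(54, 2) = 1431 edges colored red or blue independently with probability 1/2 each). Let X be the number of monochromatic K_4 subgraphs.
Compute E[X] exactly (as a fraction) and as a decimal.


Let X = Σ_S X_S over the C(54, 4) = 316251 subsets S of size 4, where X_S = 1 if the K_4 on S is monochromatic.
For a fixed S, the K_4 on S has C(4, 2) = 6 edges. P[all 6 edges red] = (1/2)^6, and likewise for blue, so P[monochromatic] = 2·(1/2)^6 = 2^{1 − 6} = 1/32.
By linearity: E[X] = C(54, 4) · 2^{1 − 6} = 316251 · 1/32 = 316251/32.
Numerically: E[X] ≈ 9882.844.

E[X] = C(54,4)·2^(1−C(4,2)) = 316251/32 ≈ 9882.844.


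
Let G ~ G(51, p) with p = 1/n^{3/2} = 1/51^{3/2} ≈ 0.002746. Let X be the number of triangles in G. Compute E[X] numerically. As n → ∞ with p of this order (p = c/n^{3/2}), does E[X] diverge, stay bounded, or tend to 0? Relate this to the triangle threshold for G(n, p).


Number of potential triangles: C(51, 3) = 20825.
Each occurs with probability p³ ≈ (0.002746)³ ≈ 2.069828e-08.
By linearity: E[X] = C(51, 3)·p³ ≈ 20825 · 2.069828e-08 ≈ 0.0004.
Since α = 3/2 > 1, p = c/n^{3/2} = o(1/n) is below the triangle threshold p ~ 1/n. Asymptotically E[X] ~ (c³/6)·n^{3(1−α)} = (1³/6)·n^{-1.5} → 0, so by Markov's inequality G has no triangles w.h.p.

E[X] ≈ 0.0004; in regime p = Θ(1/n^{3/2}) E[X] tends to 0 (below the triangle threshold p ~ 1/n).


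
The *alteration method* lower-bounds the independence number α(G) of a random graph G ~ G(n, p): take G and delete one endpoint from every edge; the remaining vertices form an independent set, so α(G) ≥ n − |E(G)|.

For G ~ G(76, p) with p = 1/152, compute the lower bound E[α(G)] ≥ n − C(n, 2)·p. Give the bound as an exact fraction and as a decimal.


E[|E(G)|] = C(76, 2)·p = 2850 · (1/152) = 75/4.
E[α(G)] ≥ n − E[|E(G)|] = 76 − 75/4 = 229/4.
Numerically: ≈ 57.250.
(This is only a lower bound; the true E[α(G)] may be larger.)

E[α(G)] ≥ 229/4 ≈ 57.250.


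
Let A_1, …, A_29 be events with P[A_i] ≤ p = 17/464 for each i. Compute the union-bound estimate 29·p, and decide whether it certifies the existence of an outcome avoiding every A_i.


Union bound: P[∪_{i=1}^{29} A_i] ≤ Σ_i P[A_i] ≤ 29·p = 29·(17/464) = 17/16.
Numerically: 17/16 ≈ 1.0625.
Is 17/16 < 1? NO.
Since the bound 17/16 is ≥ 1, the union bound is uninformative here; it does NOT by itself certify existence.

29·p = 17/16 ≈ 1.0625; existence NOT certified by the union bound.


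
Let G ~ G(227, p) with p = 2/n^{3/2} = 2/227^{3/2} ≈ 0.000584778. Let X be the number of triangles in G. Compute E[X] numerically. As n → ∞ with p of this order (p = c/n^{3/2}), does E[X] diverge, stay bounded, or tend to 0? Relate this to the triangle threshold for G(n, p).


Number of potential triangles: C(227, 3) = 1923825.
Each occurs with probability p³ ≈ (0.000584778)³ ≈ 1.99974044e-10.
By linearity: E[X] = C(227, 3)·p³ ≈ 1923825 · 1.99974044e-10 ≈ 0.000385.
Since α = 3/2 > 1, p = c/n^{3/2} = o(1/n) is below the triangle threshold p ~ 1/n. Asymptotically E[X] ~ (c³/6)·n^{3(1−α)} = (2³/6)·n^{-1.5} → 0, so by Markov's inequality G has no triangles w.h.p.

E[X] ≈ 0.000385; in regime p = Θ(1/n^{3/2}) E[X] tends to 0 (below the triangle threshold p ~ 1/n).


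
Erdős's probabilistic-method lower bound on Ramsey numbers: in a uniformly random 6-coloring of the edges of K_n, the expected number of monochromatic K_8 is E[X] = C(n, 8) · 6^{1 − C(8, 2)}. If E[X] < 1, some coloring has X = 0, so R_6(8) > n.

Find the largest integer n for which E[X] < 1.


We need C(n, 8) · 6^{1 − 28} < 1, i.e. C(n, 8) < 6^{28 − 1} = 1023490369077469249536.
Check values of n near the boundary:
  n = 1592: C(1592, 8) = 1005480414540892933435; 1005480414540892933435 < 1023490369077469249536? YES
  n = 1593: C(1593, 8) = 1010555394551193970323; 1010555394551193970323 < 1023490369077469249536? YES
  n = 1594: C(1594, 8) = 1015652773590544255167; 1015652773590544255167 < 1023490369077469249536? YES
  n = 1595: C(1595, 8) = 1020772636343363633895; 1020772636343363633895 < 1023490369077469249536? YES
  n = 1596: C(1596, 8) = 1025915067760710553965; 1025915067760710553965 < 1023490369077469249536? NO
  n = 1597: C(1597, 8) = 1031080153060953275445; 1031080153060953275445 < 1023490369077469249536? NO
The largest n with C(n, 8) < 1023490369077469249536 is n = 1595 (where E[X] = 113419181815929292655/113721152119718805504 ≈ 0.9973). Hence R_6(8) > 1595, i.e. R_6(8) ≥ 1596.

Largest n = 1595; hence R_6(8) > 1595.


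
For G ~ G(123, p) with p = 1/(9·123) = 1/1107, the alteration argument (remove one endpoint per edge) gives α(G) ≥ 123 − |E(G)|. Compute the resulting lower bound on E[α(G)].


E[|E(G)|] = C(123, 2)·p = 7503 · (1/1107) = 61/9.
E[α(G)] ≥ n − E[|E(G)|] = 123 − 61/9 = 1046/9.
Numerically: ≈ 116.222.
(This is only a lower bound; the true E[α(G)] may be larger.)

E[α(G)] ≥ 1046/9 ≈ 116.222.


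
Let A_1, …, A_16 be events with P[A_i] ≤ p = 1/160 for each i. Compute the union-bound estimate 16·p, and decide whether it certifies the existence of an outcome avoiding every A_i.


Union bound: P[∪_{i=1}^{16} A_i] ≤ Σ_i P[A_i] ≤ 16·p = 16·(1/160) = 1/10.
Numerically: 1/10 ≈ 0.1000000.
Is 1/10 < 1? YES.
Since P[∪ A_i] ≤ 1/10 < 1, the complement has P[∩ A_i^c] ≥ 1 − 1/10 = 9/10 > 0, so some outcome avoids every A_i.

16·p = 1/10 ≈ 0.1000000; existence CERTIFIED by the union bound.


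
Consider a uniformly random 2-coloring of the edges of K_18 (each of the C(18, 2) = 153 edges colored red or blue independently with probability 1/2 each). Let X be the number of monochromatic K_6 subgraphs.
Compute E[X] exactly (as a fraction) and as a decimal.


Let X = Σ_S X_S over the C(18, 6) = 18564 subsets S of size 6, where X_S = 1 if the K_6 on S is monochromatic.
For a fixed S, the K_6 on S has C(6, 2) = 15 edges. P[all 15 edges red] = (1/2)^15, and likewise for blue, so P[monochromatic] = 2·(1/2)^15 = 2^{1 − 15} = 1/16384.
By linearity of expectation: E[X] = C(18, 6) · 2^{1 − 15} = 18564 · 1/16384 = 4641/4096.
Numerically: E[X] ≈ 1.13306.

E[X] = C(18,6)·2^(1−C(6,2)) = 4641/4096 ≈ 1.13306.


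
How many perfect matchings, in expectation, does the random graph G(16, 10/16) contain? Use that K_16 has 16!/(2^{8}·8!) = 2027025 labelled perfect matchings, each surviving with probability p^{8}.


K_16 has 16!/(2^{8}·8!) = 2027025 labelled perfect matchings.
For each such perfect matching H, let X_H = 1 if all 8 edges of H are present in G. Then P[X_H = 1] = p^{8} = (5/8)^{8} = 390625/16777216.
By linearity: E[X] = Σ_H E[X_H] = 2027025 · p^{8} = 2027025 · 390625/16777216 = 791806640625/16777216.
Numerically: E[X] ≈ 47195.

E[X] = 2027025 · (5/8)^{8} = 791806640625/16777216 ≈ 47195.


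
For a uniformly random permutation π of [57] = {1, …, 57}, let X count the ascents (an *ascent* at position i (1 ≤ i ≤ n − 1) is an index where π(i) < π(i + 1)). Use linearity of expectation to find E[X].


Write X = Σ X_I over i = 1, …, 56, with X_I the indicator of one ascent.
There are 56 indicators.
For each fixed i, the pair (π(i), π(i+1)) is a uniformly random ordered pair of distinct values from {1, …, 57}; by symmetry P[π(i) < π(i+1)] = 1/2.
By linearity: E[X] = 56 · (1/2) = (57 − 1) · (1/2) = 28 ≈ 28.000000.

E[X] = 28 = 28.000000.


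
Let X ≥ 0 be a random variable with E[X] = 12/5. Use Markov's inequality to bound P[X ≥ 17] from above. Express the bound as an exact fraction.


μ = E[X] = 12/5, a = 17.
Markov: P[X ≥ 17] ≤ μ/a = (12/5)/17 = 12/85.
Numerically: ≈ 0.1412.
(Since a = 17 > μ = 2.4000, the bound 12/85 is < 1 and informative.)

P[X ≥ 17] ≤ 12/85 ≈ 0.1412.


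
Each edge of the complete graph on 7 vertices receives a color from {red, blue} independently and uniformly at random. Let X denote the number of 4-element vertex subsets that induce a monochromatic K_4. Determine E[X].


Let X = Σ_S X_S over the C(7, 4) = 35 subsets S of size 4, where X_S = 1 if the K_4 on S is monochromatic.
For a fixed S, the K_4 on S has C(4, 2) = 6 edges. P[all 6 edges red] = (1/2)^6, and likewise for blue, so P[monochromatic] = 2·(1/2)^6 = 2^{1 − 6} = 1/32.
By linearity of expectation: E[X] = C(7, 4) · 2^{1 − 6} = 35 · 1/32 = 35/32.
Numerically: E[X] ≈ 1.09375.

E[X] = C(7,4)·2^(1−C(4,2)) = 35/32 ≈ 1.09375.


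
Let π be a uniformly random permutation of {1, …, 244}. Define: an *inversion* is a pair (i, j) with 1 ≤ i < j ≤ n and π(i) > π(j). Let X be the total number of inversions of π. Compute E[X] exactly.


Write X = Σ X_I over the C(244, 2) = 29646 pairs i < j, with X_I the indicator of one inversion.
There are 29646 indicators.
For each fixed pair i < j, the values π(i) and π(j) are two distinct elements of {1, …, 244} in uniformly random order; by symmetry P[π(i) > π(j)] = 1/2.
By linearity: E[X] = 29646 · (1/2) = C(244, 2) · (1/2) = 29646/2 = 14823 ≈ 14823.000.

E[X] = 14823 = 14823.000.


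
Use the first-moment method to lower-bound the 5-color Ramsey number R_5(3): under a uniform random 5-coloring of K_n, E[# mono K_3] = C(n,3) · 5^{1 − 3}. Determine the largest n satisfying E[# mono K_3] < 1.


We need C(n, 3) · 5^{1 − 3} < 1, i.e. C(n, 3) < 5^{3 − 1} = 25.
Check values of n near the boundary:
  n = 3: C(3, 3) = 1; 1 < 25? YES
  n = 4: C(4, 3) = 4; 4 < 25? YES
  n = 5: C(5, 3) = 10; 10 < 25? YES
  n = 6: C(6, 3) = 20; 20 < 25? YES
  n = 7: C(7, 3) = 35; 35 < 25? NO
  n = 8: C(8, 3) = 56; 56 < 25? NO
  n = 9: C(9, 3) = 84; 84 < 25? NO
The largest n with C(n, 3) < 25 is n = 6 (where E[X] = 4/5 ≈ 0.8000). Hence R_5(3) > 6, i.e. R_5(3) ≥ 7.

Largest n = 6; hence R_5(3) > 6.


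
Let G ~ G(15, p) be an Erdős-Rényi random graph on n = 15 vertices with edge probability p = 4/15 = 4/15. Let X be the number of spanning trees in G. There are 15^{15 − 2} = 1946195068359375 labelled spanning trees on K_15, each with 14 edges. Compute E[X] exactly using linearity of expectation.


K_15 has 15^{15 − 2} = 1946195068359375 labelled spanning trees.
For each such spanning tree H, let X_H = 1 if all 14 edges of H are present in G. Then P[X_H = 1] = p^{14} = (4/15)^{14} = 268435456/29192926025390625.
By linearity of expectation: E[X] = Σ_H E[X_H] = 1946195068359375 · p^{14} = 1946195068359375 · 268435456/29192926025390625 = 268435456/15.
Numerically: E[X] ≈ 1.78957e+07.

E[X] = 1946195068359375 · (4/15)^{14} = 268435456/15 ≈ 1.78957e+07.


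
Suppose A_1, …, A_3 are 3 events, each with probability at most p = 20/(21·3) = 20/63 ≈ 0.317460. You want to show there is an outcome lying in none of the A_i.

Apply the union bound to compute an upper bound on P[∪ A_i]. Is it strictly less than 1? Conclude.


Union bound: P[∪_{i=1}^{3} A_i] ≤ Σ_i P[A_i] ≤ 3·p = 3·(20/63) = 20/21.
Numerically: 20/21 ≈ 0.952381.
Is 20/21 < 1? YES.
Since P[∪ A_i] ≤ 20/21 < 1, the complement has P[∩ A_i^c] ≥ 1 − 20/21 = 1/21 > 0, so some outcome avoids every A_i.

3·p = 20/21 ≈ 0.952381; existence CERTIFIED by the union bound.


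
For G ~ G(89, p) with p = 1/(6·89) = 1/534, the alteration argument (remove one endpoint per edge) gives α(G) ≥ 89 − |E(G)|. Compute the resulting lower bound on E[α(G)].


E[|E(G)|] = C(89, 2)·p = 3916 · (1/534) = 22/3.
E[α(G)] ≥ n − E[|E(G)|] = 89 − 22/3 = 245/3.
Numerically: ≈ 81.667.
(This is only a lower bound; the true E[α(G)] may be larger.)

E[α(G)] ≥ 245/3 ≈ 81.667.


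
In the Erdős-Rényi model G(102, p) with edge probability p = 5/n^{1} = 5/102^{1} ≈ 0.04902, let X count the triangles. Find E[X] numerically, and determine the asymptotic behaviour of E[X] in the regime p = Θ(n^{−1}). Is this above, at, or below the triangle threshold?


Number of potential triangles: C(102, 3) = 171700.
Each occurs with probability p³ ≈ (0.04902)³ ≈ 1.1779029e-04.
By linearity: E[X] = C(102, 3)·p³ ≈ 171700 · 1.1779029e-04 ≈ 20.22459.
Here α = 1, so p = 5/n is exactly at the triangle threshold p ~ 1/n. Asymptotically E[X] → c³/6 = 5³/6 = 125/6 ≈ 20.83333, a bounded constant. In this regime the triangle count is asymptotically Poisson(c³/6).

E[X] ≈ 20.22459; in regime p = Θ(1/n^{1}) E[X] stays bounded (at the triangle threshold p ~ 1/n).


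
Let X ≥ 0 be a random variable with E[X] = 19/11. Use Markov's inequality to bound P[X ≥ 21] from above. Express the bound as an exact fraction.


μ = E[X] = 19/11, a = 21.
Markov: P[X ≥ 21] ≤ μ/a = (19/11)/21 = 19/231.
Numerically: ≈ 0.082.
(Since a = 21 > μ = 1.727, the bound 19/231 is < 1 and informative.)

P[X ≥ 21] ≤ 19/231 ≈ 0.082.


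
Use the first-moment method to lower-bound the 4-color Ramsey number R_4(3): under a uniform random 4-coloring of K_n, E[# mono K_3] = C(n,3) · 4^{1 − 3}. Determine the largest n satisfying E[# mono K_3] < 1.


We need C(n, 3) · 4^{1 − 3} < 1, i.e. C(n, 3) < 4^{3 − 1} = 16.
Check values of n near the boundary:
  n = 3: C(3, 3) = 1; 1 < 16? YES
  n = 4: C(4, 3) = 4; 4 < 16? YES
  n = 5: C(5, 3) = 10; 10 < 16? YES
  n = 6: C(6, 3) = 20; 20 < 16? NO
The largest n with C(n, 3) < 16 is n = 5 (where E[X] = 5/8 ≈ 0.6250). Hence R_4(3) > 5, i.e. R_4(3) ≥ 6.

Largest n = 5; hence R_4(3) > 5.


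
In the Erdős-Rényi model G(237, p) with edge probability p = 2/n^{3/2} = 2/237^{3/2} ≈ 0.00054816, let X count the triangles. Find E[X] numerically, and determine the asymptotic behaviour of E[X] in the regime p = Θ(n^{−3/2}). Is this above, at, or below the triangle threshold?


Number of potential triangles: C(237, 3) = 2190670.
Each occurs with probability p³ ≈ (0.00054816)³ ≈ 1.6471093e-10.
By linearity: E[X] = C(237, 3)·p³ ≈ 2190670 · 1.6471093e-10 ≈ 0.00036.
Since α = 3/2 > 1, p = c/n^{3/2} = o(1/n) is below the triangle threshold p ~ 1/n. Asymptotically E[X] ~ (c³/6)·n^{3(1−α)} = (2³/6)·n^{-1.5} → 0, so by Markov's inequality G has no triangles w.h.p.

E[X] ≈ 0.00036; in regime p = Θ(1/n^{3/2}) E[X] tends to 0 (below the triangle threshold p ~ 1/n).


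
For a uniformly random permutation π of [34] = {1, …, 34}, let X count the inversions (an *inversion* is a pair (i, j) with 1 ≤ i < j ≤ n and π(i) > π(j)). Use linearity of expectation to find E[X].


Write X = Σ X_I over the C(34, 2) = 561 pairs i < j, with X_I the indicator of one inversion.
There are 561 indicators.
For each fixed pair i < j, the values π(i) and π(j) are two distinct elements of {1, …, 34} in uniformly random order; by symmetry P[π(i) > π(j)] = 1/2.
By linearity: E[X] = 561 · (1/2) = C(34, 2) · (1/2) = 561/2 = 561/2 ≈ 280.500.

E[X] = 561/2 = 280.500.


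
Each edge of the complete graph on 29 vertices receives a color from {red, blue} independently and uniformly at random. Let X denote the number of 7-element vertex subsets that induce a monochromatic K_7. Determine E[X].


Let X = Σ_S X_S over the C(29, 7) = 1560780 subsets S of size 7, where X_S = 1 if the K_7 on S is monochromatic.
For a fixed S, the K_7 on S has C(7, 2) = 21 edges. P[all 21 edges red] = (1/2)^21, and likewise for blue, so P[monochromatic] = 2·(1/2)^21 = 2^{1 − 21} = 1/1048576.
By linearity: E[X] = C(29, 7) · 2^{1 − 21} = 1560780 · 1/1048576 = 390195/262144.
Numerically: E[X] ≈ 1.488.

E[X] = C(29,7)·2^(1−C(7,2)) = 390195/262144 ≈ 1.488.


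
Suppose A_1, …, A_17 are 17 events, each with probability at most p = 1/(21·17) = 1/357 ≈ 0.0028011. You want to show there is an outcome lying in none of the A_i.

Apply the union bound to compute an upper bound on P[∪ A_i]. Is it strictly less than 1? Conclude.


Union bound: P[∪_{i=1}^{17} A_i] ≤ Σ_i P[A_i] ≤ 17·p = 17·(1/357) = 1/21.
Numerically: 1/21 ≈ 0.0476190.
Is 1/21 < 1? YES.
Since P[∪ A_i] ≤ 1/21 < 1, the complement has P[∩ A_i^c] ≥ 1 − 1/21 = 20/21 > 0, so some outcome avoids every A_i.

17·p = 1/21 ≈ 0.0476190; existence CERTIFIED by the union bound.


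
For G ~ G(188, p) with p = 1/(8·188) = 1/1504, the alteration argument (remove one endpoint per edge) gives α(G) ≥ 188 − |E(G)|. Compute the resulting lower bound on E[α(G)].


E[|E(G)|] = C(188, 2)·p = 17578 · (1/1504) = 187/16.
E[α(G)] ≥ n − E[|E(G)|] = 188 − 187/16 = 2821/16.
Numerically: ≈ 176.3125.
(This is only a lower bound; the true E[α(G)] may be larger.)

E[α(G)] ≥ 2821/16 ≈ 176.3125.


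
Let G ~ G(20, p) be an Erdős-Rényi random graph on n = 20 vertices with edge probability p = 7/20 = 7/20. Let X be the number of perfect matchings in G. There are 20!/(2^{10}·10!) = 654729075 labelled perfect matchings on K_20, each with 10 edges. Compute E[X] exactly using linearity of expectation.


K_20 has 20!/(2^{10}·10!) = 654729075 labelled perfect matchings.
For each such perfect matching H, let X_H = 1 if all 10 edges of H are present in G. Then P[X_H = 1] = p^{10} = (7/20)^{10} = 282475249/10240000000000.
Summing the indicators: E[X] = Σ_H E[X_H] = 654729075 · p^{10} = 654729075 · 282475249/10240000000000 = 7397790339526587/409600000000.
Numerically: E[X] ≈ 18061.

E[X] = 654729075 · (7/20)^{10} = 7397790339526587/409600000000 ≈ 18061.


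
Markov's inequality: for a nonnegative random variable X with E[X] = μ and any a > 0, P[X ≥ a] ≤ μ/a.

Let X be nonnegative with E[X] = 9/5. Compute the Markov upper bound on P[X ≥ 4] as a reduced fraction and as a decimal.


μ = E[X] = 9/5, a = 4.
Markov: P[X ≥ 4] ≤ μ/a = (9/5)/4 = 9/20.
Numerically: ≈ 0.45000.
(Since a = 4 > μ = 1.80000, the bound 9/20 is < 1 and informative.)

P[X ≥ 4] ≤ 9/20 ≈ 0.45000.


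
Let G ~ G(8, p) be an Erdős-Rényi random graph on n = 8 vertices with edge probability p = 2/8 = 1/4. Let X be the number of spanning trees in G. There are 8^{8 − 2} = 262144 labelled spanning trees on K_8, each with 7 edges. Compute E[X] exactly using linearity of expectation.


K_8 has 8^{8 − 2} = 262144 labelled spanning trees.
For each such spanning tree H, let X_H = 1 if all 7 edges of H are present in G. Then P[X_H = 1] = p^{7} = (1/4)^{7} = 1/16384.
By linearity of expectation: E[X] = Σ_H E[X_H] = 262144 · p^{7} = 262144 · 1/16384 = 16.
Numerically: E[X] ≈ 16.

E[X] = 262144 · (1/4)^{7} = 16 ≈ 16.


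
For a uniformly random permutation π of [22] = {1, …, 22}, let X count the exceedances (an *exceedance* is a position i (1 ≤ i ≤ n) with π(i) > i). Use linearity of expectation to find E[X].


Write X = Σ_{i=1}^{22} X_i, where X_i = 1_{π(i) > i}.
For each fixed i, π(i) is uniform over {1, …, 22} (marginal of a uniform permutation), so P[π(i) > i] = (n − i)/n. Summing: Σ_{i=1}^{22} (n − i)/n = (0 + 1 + … + 21)/22 = 22(22 − 1)/(2·22) = (22 − 1)/2.
Hence E[X] = Σ_{i=1}^{22} (22 − i)/22 = 21/2 ≈ 10.500000.

E[X] = 21/2 = 10.500000.


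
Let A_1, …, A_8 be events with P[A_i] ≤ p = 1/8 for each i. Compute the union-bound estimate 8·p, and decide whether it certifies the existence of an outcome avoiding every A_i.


Union bound: P[∪_{i=1}^{8} A_i] ≤ Σ_i P[A_i] ≤ 8·p = 8·(1/8) = 1.
Numerically: 1 ≈ 1.0000000.
Is 1 < 1? NO.
Since the bound 1 is ≥ 1, the union bound is uninformative here; it does NOT by itself certify existence.

8·p = 1 ≈ 1.0000000; existence NOT certified by the union bound.


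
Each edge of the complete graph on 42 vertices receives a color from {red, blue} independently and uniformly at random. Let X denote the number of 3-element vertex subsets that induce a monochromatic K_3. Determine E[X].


Let X = Σ_S X_S over the C(42, 3) = 11480 subsets S of size 3, where X_S = 1 if the K_3 on S is monochromatic.
For a fixed S, the K_3 on S has C(3, 2) = 3 edges. P[all 3 edges red] = (1/2)^3, and likewise for blue, so P[monochromatic] = 2·(1/2)^3 = 2^{1 − 3} = 1/4.
By linearity of expectation: E[X] = C(42, 3) · 2^{1 − 3} = 11480 · 1/4 = 2870.
Numerically: E[X] ≈ 2870.000.

E[X] = C(42,3)·2^(1−C(3,2)) = 2870 ≈ 2870.000.


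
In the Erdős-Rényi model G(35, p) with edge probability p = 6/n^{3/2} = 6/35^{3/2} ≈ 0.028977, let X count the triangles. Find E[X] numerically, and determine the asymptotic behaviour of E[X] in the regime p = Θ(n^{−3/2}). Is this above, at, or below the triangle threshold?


Number of potential triangles: C(35, 3) = 6545.
Each occurs with probability p³ ≈ (0.028977)³ ≈ 2.4330305e-05.
By linearity: E[X] = C(35, 3)·p³ ≈ 6545 · 2.4330305e-05 ≈ 0.15924.
Since α = 3/2 > 1, p = c/n^{3/2} = o(1/n) is below the triangle threshold p ~ 1/n. Asymptotically E[X] ~ (c³/6)·n^{3(1−α)} = (6³/6)·n^{-1.5} → 0, so by Markov's inequality G has no triangles w.h.p.

E[X] ≈ 0.15924; in regime p = Θ(1/n^{3/2}) E[X] tends to 0 (below the triangle threshold p ~ 1/n).


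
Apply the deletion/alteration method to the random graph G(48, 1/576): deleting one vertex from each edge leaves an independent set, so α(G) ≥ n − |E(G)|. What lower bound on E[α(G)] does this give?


E[|E(G)|] = C(48, 2)·p = 1128 · (1/576) = 47/24.
E[α(G)] ≥ n − E[|E(G)|] = 48 − 47/24 = 1105/24.
Numerically: ≈ 46.041667.
(This is only a lower bound; the true E[α(G)] may be larger.)

E[α(G)] ≥ 1105/24 ≈ 46.041667.


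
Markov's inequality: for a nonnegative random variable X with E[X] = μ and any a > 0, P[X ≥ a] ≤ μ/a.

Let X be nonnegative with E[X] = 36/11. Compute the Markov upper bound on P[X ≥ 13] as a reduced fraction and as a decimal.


μ = E[X] = 36/11, a = 13.
Markov: P[X ≥ 13] ≤ μ/a = (36/11)/13 = 36/143.
Numerically: ≈ 0.25175.
(Since a = 13 > μ = 3.27273, the bound 36/143 is < 1 and informative.)

P[X ≥ 13] ≤ 36/143 ≈ 0.25175.


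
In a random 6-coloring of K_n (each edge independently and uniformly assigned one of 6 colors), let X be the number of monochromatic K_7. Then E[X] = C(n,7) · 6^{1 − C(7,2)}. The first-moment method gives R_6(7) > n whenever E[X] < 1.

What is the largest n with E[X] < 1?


We need C(n, 7) · 6^{1 − 21} < 1, i.e. C(n, 7) < 6^{21 − 1} = 3656158440062976.
Check values of n near the boundary:
  n = 564: C(564, 7) = 3469685994423792; 3469685994423792 < 3656158440062976? YES
  n = 565: C(565, 7) = 3513212521235560; 3513212521235560 < 3656158440062976? YES
  n = 566: C(566, 7) = 3557206237959440; 3557206237959440 < 3656158440062976? YES
  n = 567: C(567, 7) = 3601671315933933; 3601671315933933 < 3656158440062976? YES
  n = 568: C(568, 7) = 3646611956239704; 3646611956239704 < 3656158440062976? YES
  n = 569: C(569, 7) = 3692032389858348; 3692032389858348 < 3656158440062976? NO
  n = 570: C(570, 7) = 3737936877831720; 3737936877831720 < 3656158440062976? NO
  n = 571: C(571, 7) = 3784329711421830; 3784329711421830 < 3656158440062976? NO
The largest n with C(n, 7) < 3656158440062976 is n = 568 (where E[X] = 16882462760369/16926659444736 ≈ 0.997389). Hence R_6(7) > 568, i.e. R_6(7) ≥ 569.

Largest n = 568; hence R_6(7) > 568.


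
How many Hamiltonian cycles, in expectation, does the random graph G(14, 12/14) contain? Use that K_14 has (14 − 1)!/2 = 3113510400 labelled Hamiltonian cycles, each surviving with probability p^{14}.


K_14 has (14 − 1)!/2 = 3113510400 labelled Hamiltonian cycles.
For each such Hamiltonian cycle H, let X_H = 1 if all 14 edges of H are present in G. Then P[X_H = 1] = p^{14} = (6/7)^{14} = 78364164096/678223072849.
By linearity: E[X] = Σ_H E[X_H] = 3113510400 · p^{14} = 3113510400 · 78364164096/678223072849 = 34855377128600371200/96889010407.
Numerically: E[X] ≈ 3.5975e+08.

E[X] = 3113510400 · (6/7)^{14} = 34855377128600371200/96889010407 ≈ 3.5975e+08.


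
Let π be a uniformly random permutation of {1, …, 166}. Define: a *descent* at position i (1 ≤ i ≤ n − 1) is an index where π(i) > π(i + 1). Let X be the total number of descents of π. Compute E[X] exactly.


Write X = Σ X_I over i = 1, …, 165, with X_I the indicator of one descent.
There are 165 indicators.
For each fixed i, the pair (π(i), π(i+1)) is a uniformly random ordered pair of distinct values from {1, …, 166}; by symmetry P[π(i) > π(i+1)] = 1/2.
By linearity: E[X] = 165 · (1/2) = (166 − 1) · (1/2) = 165/2 ≈ 82.50000.

E[X] = 165/2 = 82.50000.


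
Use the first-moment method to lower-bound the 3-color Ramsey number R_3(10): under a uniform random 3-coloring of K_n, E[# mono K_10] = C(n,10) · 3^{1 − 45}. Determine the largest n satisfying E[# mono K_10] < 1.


We need C(n, 10) · 3^{1 − 45} < 1, i.e. C(n, 10) < 3^{45 − 1} = 984770902183611232881.
Check values of n near the boundary:
  n = 570: C(570, 10) = 921524823451961408691; 921524823451961408691 < 984770902183611232881? YES
  n = 571: C(571, 10) = 937951290893172842001; 937951290893172842001 < 984770902183611232881? YES
  n = 572: C(572, 10) = 954640815642161682606; 954640815642161682606 < 984770902183611232881? YES
  n = 573: C(573, 10) = 971597135635805762226; 971597135635805762226 < 984770902183611232881? YES
  n = 574: C(574, 10) = 988824035203816502691; 988824035203816502691 < 984770902183611232881? NO
  n = 575: C(575, 10) = 1006325345561406175305; 1006325345561406175305 < 984770902183611232881? NO
  n = 576: C(576, 10) = 1024104945306307344480; 1024104945306307344480 < 984770902183611232881? NO
The largest n with C(n, 10) < 984770902183611232881 is n = 573 (where E[X] = 35985079097622435638/36472996377170786403 ≈ 0.98662). Hence R_3(10) > 573, i.e. R_3(10) ≥ 574.

Largest n = 573; hence R_3(10) > 573.


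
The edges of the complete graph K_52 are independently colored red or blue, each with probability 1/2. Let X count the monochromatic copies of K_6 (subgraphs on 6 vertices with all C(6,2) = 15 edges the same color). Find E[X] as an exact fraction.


Let X = Σ_S X_S over the C(52, 6) = 20358520 subsets S of size 6, where X_S = 1 if the K_6 on S is monochromatic.
For a fixed S, the K_6 on S has C(6, 2) = 15 edges. P[all 15 edges red] = (1/2)^15, and likewise for blue, so P[monochromatic] = 2·(1/2)^15 = 2^{1 − 15} = 1/16384.
By linearity of expectation: E[X] = C(52, 6) · 2^{1 − 15} = 20358520 · 1/16384 = 2544815/2048.
Numerically: E[X] ≈ 1242.585449.

E[X] = C(52,6)·2^(1−C(6,2)) = 2544815/2048 ≈ 1242.585449.


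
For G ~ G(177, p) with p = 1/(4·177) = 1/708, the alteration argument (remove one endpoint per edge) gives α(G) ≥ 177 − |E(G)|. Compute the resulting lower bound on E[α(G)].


E[|E(G)|] = C(177, 2)·p = 15576 · (1/708) = 22.
E[α(G)] ≥ n − E[|E(G)|] = 177 − 22 = 155.
Numerically: ≈ 155.0000.
(This is only a lower bound; the true E[α(G)] may be larger.)

E[α(G)] ≥ 155 ≈ 155.0000.
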